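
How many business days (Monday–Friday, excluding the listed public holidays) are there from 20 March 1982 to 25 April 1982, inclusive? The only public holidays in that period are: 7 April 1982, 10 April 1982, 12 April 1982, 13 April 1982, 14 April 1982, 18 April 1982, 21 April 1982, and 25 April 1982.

20 business days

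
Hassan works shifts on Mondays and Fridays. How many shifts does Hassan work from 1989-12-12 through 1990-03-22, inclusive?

1989-12-12 is a Tuesday.
The range spans 101 days (inclusive of both endpoints).
101 = 7 × 14 + 3, so there are 14 full weeks plus 3 extra days.
Each full week contributes 2 days from the set (Mon, Fri): 14 × 2 = 28.
The 3 extra days are Tuesday, Wednesday, Thursday — none qualify.
Total: 28 + 0 = 28.

28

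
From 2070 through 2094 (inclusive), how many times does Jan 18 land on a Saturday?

4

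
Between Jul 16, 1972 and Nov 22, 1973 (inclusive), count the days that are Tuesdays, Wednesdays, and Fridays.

212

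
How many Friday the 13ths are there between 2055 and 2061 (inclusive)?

10

Friday-the-13ths by year:
2055: Aug
2056: Oct
2057: Apr, Jul
2058: Sep, Dec
2059: Jun
2060: Feb, Aug
2061: May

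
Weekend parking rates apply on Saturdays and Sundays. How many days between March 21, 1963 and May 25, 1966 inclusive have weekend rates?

March 21, 1963 is a Thursday.
From March 21, 1963 to May 25, 1966 is 1162 days inclusive.
1162 = 7 × 166, so the span is exactly 166 full weeks.
Each full week contributes 2 weekend days (Sat, Sun): 166 × 2 = 332.

332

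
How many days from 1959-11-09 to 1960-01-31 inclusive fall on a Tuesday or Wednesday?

24

1959-11-09 is a Monday.
The range spans 84 days (inclusive of both endpoints).
84 = 7 × 12, so the span is exactly 12 full weeks.
Each full week contributes 2 days from the set (Tue, Wed): 12 × 2 = 24.
Total: 24.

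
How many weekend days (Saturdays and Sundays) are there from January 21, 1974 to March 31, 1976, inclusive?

228

January 21, 1974 is a Monday.
That's 801 days from start to end, counting both.
801 = 7 × 114 + 3, so there are 114 full weeks plus 3 extra days.
Each full week contributes 2 weekend days (Sat, Sun): 114 × 2 = 228.
The 3 extra days are Mon, Tue, Wed — none qualify.
Total: 228 + 0 = 228.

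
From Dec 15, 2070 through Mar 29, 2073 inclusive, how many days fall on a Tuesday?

120 Tuesdays

Dec 15, 2070 is a Monday.
The range spans 836 days (inclusive of both endpoints).
836 = 7 × 119 + 3, so there are 119 full weeks plus 3 extra days.
Each full week contributes one Tuesday: 119 so far.
The 3 extra days are Monday, Tuesday, Wednesday — 1 of them qualifies.
Total: 119 + 1 = 120.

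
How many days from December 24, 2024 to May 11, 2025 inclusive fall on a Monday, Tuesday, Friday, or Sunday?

79

December 24, 2024 is a Tuesday.
From December 24, 2024 to May 11, 2025 is 139 days inclusive.
139 = 7 × 19 + 6, so there are 19 full weeks plus 6 extra days.
Each full week contributes 4 days from the set (Mon, Tue, Fri, Sun): 19 × 4 = 76.
The 6 extra days are Tue, Wed, Thu, Fri, Sat, Sun — 3 of them qualify.
Total: 76 + 3 = 79.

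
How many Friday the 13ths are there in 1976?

2

The 13th falls on a Friday when the month's 13th has weekday Fri.
Jan 13 is Tue; Feb 13 is Fri ✓; Mar 13 is Sat; Apr 13 is Tue; May 13 is Thu; Jun 13 is Sun; Jul 13 is Tue; Aug 13 is Fri ✓; Sep 13 is Mon; Oct 13 is Wed; Nov 13 is Sat; Dec 13 is Mon.
Friday the 13ths: Feb, Aug.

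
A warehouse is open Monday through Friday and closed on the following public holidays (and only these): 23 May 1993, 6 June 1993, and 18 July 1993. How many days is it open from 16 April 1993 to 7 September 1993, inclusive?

103

16 April 1993 is a Friday.
The range spans 145 days (inclusive of both endpoints).
145 = 7 × 20 + 5, so there are 20 full weeks plus 5 extra days.
Each full week contributes 5 weekdays (Mon–Fri): 20 × 5 = 100.
The 5 extra days are Friday, Saturday, Sunday, Monday, Tuesday — 3 of them qualify.
Total: 100 + 3 = 103.
Holidays: 23 May 1993 (Sun); 6 June 1993 (Sun); 18 July 1993 (Sun).
None of the 3 holidays fall on a weekday, so nothing to subtract.
Business days: 103 − 0 = 103.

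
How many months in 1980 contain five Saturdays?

A month has five Saturdays exactly when Saturday falls within its first (length − 28) days.
Jan: 31 days, starts Tue → 5 of Tue, Wed, Thu
Feb: 29 days, starts Fri → 5 of Fri
Mar: 31 days, starts Sat → 5 of Sat, Sun, Mon ✓
Apr: 30 days, starts Tue → 5 of Tue, Wed
May: 31 days, starts Thu → 5 of Thu, Fri, Sat ✓
Jun: 30 days, starts Sun → 5 of Sun, Mon
Jul: 31 days, starts Tue → 5 of Tue, Wed, Thu
Aug: 31 days, starts Fri → 5 of Fri, Sat, Sun ✓
Sep: 30 days, starts Mon → 5 of Mon, Tue
Oct: 31 days, starts Wed → 5 of Wed, Thu, Fri
Nov: 30 days, starts Sat → 5 of Sat, Sun ✓
Dec: 31 days, starts Mon → 5 of Mon, Tue, Wed
Months with five Saturdays: Mar, May, Aug, Nov.

4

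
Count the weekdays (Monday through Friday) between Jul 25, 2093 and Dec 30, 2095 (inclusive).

635 weekdays

Jul 25, 2093 is a Saturday.
From Jul 25, 2093 to Dec 30, 2095 is 889 days inclusive.
889 = 7 × 127, so the span is exactly 127 full weeks.
Each full week contributes 5 weekdays (Mon–Fri): 127 × 5 = 635.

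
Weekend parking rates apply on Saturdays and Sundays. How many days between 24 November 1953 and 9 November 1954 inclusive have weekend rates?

24 November 1953 is a Tuesday.
From 24 November 1953 to 9 November 1954 is 351 days inclusive.
351 = 7 × 50 + 1, so there are 50 full weeks plus 1 extra day.
Each full week contributes 2 weekend days (Sat, Sun): 50 × 2 = 100.
The 1 extra day is Tue — none qualify.
Total: 100 + 0 = 100.

100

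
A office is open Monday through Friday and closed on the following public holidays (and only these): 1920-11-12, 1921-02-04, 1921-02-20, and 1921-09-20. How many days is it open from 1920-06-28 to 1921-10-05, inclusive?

1920-06-28 is a Monday.
The range spans 465 days (inclusive of both endpoints).
465 = 7 × 66 + 3, so there are 66 full weeks plus 3 extra days.
Each full week contributes 5 weekdays (Mon–Fri): 66 × 5 = 330.
The 3 extra days are Monday, Tuesday, Wednesday — 3 of them qualify.
Total: 330 + 3 = 333.
Holidays: 1920-11-12 (Fri); 1921-02-04 (Fri); 1921-02-20 (Sun); 1921-09-20 (Tue).
3 of the 4 holidays fall on weekdays; the rest are weekends and were already excluded.
Business days: 333 − 3 = 330.

330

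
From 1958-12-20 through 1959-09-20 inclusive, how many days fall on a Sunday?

40 Sundays

1958-12-20 is a Saturday.
From 1958-12-20 to 1959-09-20 is 275 days inclusive.
275 = 7 × 39 + 2, so there are 39 full weeks plus 2 extra days.
Each full week contributes one Sunday: 39 so far.
The 2 extra days are Sat, Sun — 1 of them qualifies.
Total: 39 + 1 = 40.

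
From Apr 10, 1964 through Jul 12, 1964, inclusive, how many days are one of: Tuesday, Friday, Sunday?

41

Apr 10, 1964 is a Friday.
The range spans 94 days (inclusive of both endpoints).
94 = 7 × 13 + 3, so there are 13 full weeks plus 3 extra days.
Each full week contributes 3 days from the set (Tue, Fri, Sun): 13 × 3 = 39.
The 3 extra days are Friday, Saturday, Sunday — 2 of them qualify.
Total: 39 + 2 = 41.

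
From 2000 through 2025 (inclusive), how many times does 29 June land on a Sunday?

4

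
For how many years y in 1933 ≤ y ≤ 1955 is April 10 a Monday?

4

Day of week of April 10 in each year:
1933: Mon ✓, 1934: Tue, 1935: Wed, 1936: Fri, 1937: Sat, 1938: Sun, 1939: Mon ✓, 1940: Wed, 1941: Thu, 1942: Fri, 1943: Sat, 1944: Mon ✓, 1945: Tue, 1946: Wed, 1947: Thu, 1948: Sat, 1949: Sun, 1950: Mon ✓, 1951: Tue, 1952: Thu, 1953: Fri, 1954: Sat, 1955: Sun
Mondays: 1933, 1939, 1944, 1950.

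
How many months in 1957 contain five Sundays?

4

A month has five Sundays exactly when Sunday falls within its first (length − 28) days.
Jan: 31 days, starts Tue → 5 of Tue, Wed, Thu
Feb: 28 days, starts Fri → 5 of (none)
Mar: 31 days, starts Fri → 5 of Fri, Sat, Sun ✓
Apr: 30 days, starts Mon → 5 of Mon, Tue
May: 31 days, starts Wed → 5 of Wed, Thu, Fri
Jun: 30 days, starts Sat → 5 of Sat, Sun ✓
Jul: 31 days, starts Mon → 5 of Mon, Tue, Wed
Aug: 31 days, starts Thu → 5 of Thu, Fri, Sat
Sep: 30 days, starts Sun → 5 of Sun, Mon ✓
Oct: 31 days, starts Tue → 5 of Tue, Wed, Thu
Nov: 30 days, starts Fri → 5 of Fri, Sat
Dec: 31 days, starts Sun → 5 of Sun, Mon, Tue ✓
Months with five Sundays: Mar, Jun, Sep, Dec.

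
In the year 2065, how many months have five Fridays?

A month has five Fridays exactly when Friday falls within its first (length − 28) days.
Jan: 31 days, starts Thu → 5 of Thu, Fri, Sat ✓
Feb: 28 days, starts Sun → 5 of (none)
Mar: 31 days, starts Sun → 5 of Sun, Mon, Tue
Apr: 30 days, starts Wed → 5 of Wed, Thu
May: 31 days, starts Fri → 5 of Fri, Sat, Sun ✓
Jun: 30 days, starts Mon → 5 of Mon, Tue
Jul: 31 days, starts Wed → 5 of Wed, Thu, Fri ✓
Aug: 31 days, starts Sat → 5 of Sat, Sun, Mon
Sep: 30 days, starts Tue → 5 of Tue, Wed
Oct: 31 days, starts Thu → 5 of Thu, Fri, Sat ✓
Nov: 30 days, starts Sun → 5 of Sun, Mon
Dec: 31 days, starts Tue → 5 of Tue, Wed, Thu
Months with five Fridays: Jan, May, Jul, Oct.

4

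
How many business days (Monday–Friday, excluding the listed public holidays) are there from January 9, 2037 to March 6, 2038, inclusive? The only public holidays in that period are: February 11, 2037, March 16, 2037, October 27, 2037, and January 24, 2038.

298 business days

January 9, 2037 is a Friday.
From January 9, 2037 to March 6, 2038 is 422 days inclusive.
422 = 7 × 60 + 2, so there are 60 full weeks plus 2 extra days.
Each full week contributes 5 weekdays (Mon–Fri): 60 × 5 = 300.
The 2 extra days are Fri, Sat — 1 of them qualifies.
Total: 300 + 1 = 301.
Holidays: February 11, 2037 (Wed); March 16, 2037 (Mon); October 27, 2037 (Tue); January 24, 2038 (Sun).
3 of the 4 holidays fall on weekdays; the rest are weekends and were already excluded.
Business days: 301 − 3 = 298.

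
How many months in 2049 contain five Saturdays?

4

A month has five Saturdays exactly when Saturday falls within its first (length − 28) days.
Jan: 31 days, starts Fri → 5 of Fri, Sat, Sun ✓
Feb: 28 days, starts Mon → 5 of (none)
Mar: 31 days, starts Mon → 5 of Mon, Tue, Wed
Apr: 30 days, starts Thu → 5 of Thu, Fri
May: 31 days, starts Sat → 5 of Sat, Sun, Mon ✓
Jun: 30 days, starts Tue → 5 of Tue, Wed
Jul: 31 days, starts Thu → 5 of Thu, Fri, Sat ✓
Aug: 31 days, starts Sun → 5 of Sun, Mon, Tue
Sep: 30 days, starts Wed → 5 of Wed, Thu
Oct: 31 days, starts Fri → 5 of Fri, Sat, Sun ✓
Nov: 30 days, starts Mon → 5 of Mon, Tue
Dec: 31 days, starts Wed → 5 of Wed, Thu, Fri
Months with five Saturdays: Jan, May, Jul, Oct.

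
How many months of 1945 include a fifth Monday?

5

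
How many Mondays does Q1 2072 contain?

January 1, 2072 is a Friday.
That's 91 days from start to end, counting both.
91 = 7 × 13, so the span is exactly 13 full weeks.
Each full week contributes one Monday: 13 so far.
Total: 13.

13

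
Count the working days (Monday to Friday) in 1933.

January 1, 1933 is a Sunday.
The range spans 365 days (inclusive of both endpoints).
365 = 7 × 52 + 1, so there are 52 full weeks plus 1 extra day.
Each full week contributes 5 weekdays (Mon–Fri): 52 × 5 = 260.
The 1 extra day is Sun — none qualify.
Total: 260 + 0 = 260.

260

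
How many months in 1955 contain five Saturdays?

5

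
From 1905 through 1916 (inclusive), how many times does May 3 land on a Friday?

Day of week of May 3 in each year:
1905: Wed, 1906: Thu, 1907: Fri ✓, 1908: Sun, 1909: Mon, 1910: Tue, 1911: Wed, 1912: Fri ✓, 1913: Sat, 1914: Sun, 1915: Mon, 1916: Wed
Fridays: 1907, 1912.

2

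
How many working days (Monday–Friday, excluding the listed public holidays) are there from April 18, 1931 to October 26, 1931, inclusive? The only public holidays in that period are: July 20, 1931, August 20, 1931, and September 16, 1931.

133

April 18, 1931 is a Saturday.
From April 18, 1931 to October 26, 1931 is 192 days inclusive.
192 = 7 × 27 + 3, so there are 27 full weeks plus 3 extra days.
Each full week contributes 5 weekdays (Mon–Fri): 27 × 5 = 135.
The 3 extra days are Saturday, Sunday, Monday — 1 of them qualifies.
Total: 135 + 1 = 136.
Holidays: July 20, 1931 (Mon); August 20, 1931 (Thu); September 16, 1931 (Wed).
All 3 holidays fall on weekdays, so subtract 3.
Business days: 136 − 3 = 133.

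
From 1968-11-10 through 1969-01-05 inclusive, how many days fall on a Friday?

1968-11-10 is a Sunday.
That's 57 days from start to end, counting both.
57 = 7 × 8 + 1, so there are 8 full weeks plus 1 extra day.
Each full week contributes one Friday: 8 so far.
The 1 extra day is Sunday — none qualify.
Total: 8 + 0 = 8.

8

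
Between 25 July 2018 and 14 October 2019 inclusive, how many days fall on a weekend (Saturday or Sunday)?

25 July 2018 is a Wednesday.
From 25 July 2018 to 14 October 2019 is 447 days inclusive.
447 = 7 × 63 + 6, so there are 63 full weeks plus 6 extra days.
Each full week contributes 2 weekend days (Sat, Sun): 63 × 2 = 126.
The 6 extra days are Wednesday, Thursday, Friday, Saturday, Sunday, Monday — 2 of them qualify.
Total: 126 + 2 = 128.

128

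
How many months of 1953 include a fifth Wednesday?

4

A month has five Wednesdays exactly when Wednesday falls within its first (length − 28) days.
Jan: 31 days, starts Thu → 5 of Thu, Fri, Sat
Feb: 28 days, starts Sun → 5 of (none)
Mar: 31 days, starts Sun → 5 of Sun, Mon, Tue
Apr: 30 days, starts Wed → 5 of Wed, Thu ✓
May: 31 days, starts Fri → 5 of Fri, Sat, Sun
Jun: 30 days, starts Mon → 5 of Mon, Tue
Jul: 31 days, starts Wed → 5 of Wed, Thu, Fri ✓
Aug: 31 days, starts Sat → 5 of Sat, Sun, Mon
Sep: 30 days, starts Tue → 5 of Tue, Wed ✓
Oct: 31 days, starts Thu → 5 of Thu, Fri, Sat
Nov: 30 days, starts Sun → 5 of Sun, Mon
Dec: 31 days, starts Tue → 5 of Tue, Wed, Thu ✓
Months with five Wednesdays: Apr, Jul, Sep, Dec.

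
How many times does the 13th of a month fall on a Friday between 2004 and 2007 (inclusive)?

7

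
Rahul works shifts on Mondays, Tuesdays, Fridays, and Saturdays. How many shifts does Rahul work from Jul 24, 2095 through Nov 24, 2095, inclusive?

70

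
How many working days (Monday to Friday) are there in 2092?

262

Jan 1, 2092 is a Tuesday.
The range spans 366 days (inclusive of both endpoints).
366 = 7 × 52 + 2, so there are 52 full weeks plus 2 extra days.
Each full week contributes 5 weekdays (Mon–Fri): 52 × 5 = 260.
The 2 extra days are Tue, Wed — 2 of them qualify.
Total: 260 + 2 = 262.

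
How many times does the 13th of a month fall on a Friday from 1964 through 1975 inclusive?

19

Friday-the-13ths by year:
1964: Mar, Nov
1965: Aug
1966: May
1967: Jan, Oct
1968: Sep, Dec
1969: Jun
1970: Feb, Mar, Nov
1971: Aug
1972: Oct
1973: Apr, Jul
1974: Sep, Dec
1975: Jun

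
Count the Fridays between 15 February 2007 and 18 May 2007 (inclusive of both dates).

14 Fridays

15 February 2007 is a Thursday.
The range spans 93 days (inclusive of both endpoints).
93 = 7 × 13 + 2, so there are 13 full weeks plus 2 extra days.
Each full week contributes one Friday: 13 so far.
The 2 extra days are Thursday, Friday — 1 of them qualifies.
Total: 13 + 1 = 14.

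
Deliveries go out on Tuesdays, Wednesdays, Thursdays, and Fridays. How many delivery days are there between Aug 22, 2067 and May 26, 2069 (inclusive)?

Aug 22, 2067 is a Monday.
That's 644 days from start to end, counting both.
644 = 7 × 92, so the span is exactly 92 full weeks.
Each full week contributes 4 days from the set (Tue, Wed, Thu, Fri): 92 × 4 = 368.
Total: 368.

368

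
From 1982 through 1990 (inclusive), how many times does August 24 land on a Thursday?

1

Day of week of August 24 in each year:
1982: Tue, 1983: Wed, 1984: Fri, 1985: Sat, 1986: Sun, 1987: Mon, 1988: Wed, 1989: Thu ✓, 1990: Fri
Thursdays: 1989.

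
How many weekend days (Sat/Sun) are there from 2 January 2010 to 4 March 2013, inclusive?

332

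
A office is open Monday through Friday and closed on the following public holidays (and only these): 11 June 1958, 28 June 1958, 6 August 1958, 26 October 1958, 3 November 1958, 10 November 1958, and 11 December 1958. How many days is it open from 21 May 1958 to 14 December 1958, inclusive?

21 May 1958 is a Wednesday.
From 21 May 1958 to 14 December 1958 is 208 days inclusive.
208 = 7 × 29 + 5, so there are 29 full weeks plus 5 extra days.
Each full week contributes 5 weekdays (Mon–Fri): 29 × 5 = 145.
The 5 extra days are Wed, Thu, Fri, Sat, Sun — 3 of them qualify.
Total: 145 + 3 = 148.
Holidays: 11 June 1958 (Wed); 28 June 1958 (Sat); 6 August 1958 (Wed); 26 October 1958 (Sun); 3 November 1958 (Mon); 10 November 1958 (Mon); 11 December 1958 (Thu).
5 of the 7 holidays fall on weekdays; the rest are weekends and were already excluded.
Business days: 148 − 5 = 143.

143 business days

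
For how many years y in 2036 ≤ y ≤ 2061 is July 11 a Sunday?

Day of week of July 11 in each year:
2036: Fri, 2037: Sat, 2038: Sun ✓, 2039: Mon, 2040: Wed, 2041: Thu, 2042: Fri, 2043: Sat, 2044: Mon, 2045: Tue, 2046: Wed, 2047: Thu, 2048: Sat, 2049: Sun ✓, 2050: Mon, 2051: Tue, 2052: Thu, 2053: Fri, 2054: Sat, 2055: Sun ✓, 2056: Tue, 2057: Wed, 2058: Thu, 2059: Fri, 2060: Sun ✓, 2061: Mon
Sundays: 2038, 2049, 2055, 2060.

4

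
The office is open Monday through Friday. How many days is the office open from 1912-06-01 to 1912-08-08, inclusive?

1912-06-01 is a Saturday.
That's 69 days from start to end, counting both.
69 = 7 × 9 + 6, so there are 9 full weeks plus 6 extra days.
Each full week contributes 5 weekdays (Mon–Fri): 9 × 5 = 45.
The 6 extra days are Saturday, Sunday, Monday, Tuesday, Wednesday, Thursday — 4 of them qualify.
Total: 45 + 4 = 49.

49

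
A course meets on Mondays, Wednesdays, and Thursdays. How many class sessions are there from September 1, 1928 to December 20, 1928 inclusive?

48

September 1, 1928 is a Saturday.
The range spans 111 days (inclusive of both endpoints).
111 = 7 × 15 + 6, so there are 15 full weeks plus 6 extra days.
Each full week contributes 3 days from the set (Mon, Wed, Thu): 15 × 3 = 45.
The 6 extra days are Sat, Sun, Mon, Tue, Wed, Thu — 3 of them qualify.
Total: 45 + 3 = 48.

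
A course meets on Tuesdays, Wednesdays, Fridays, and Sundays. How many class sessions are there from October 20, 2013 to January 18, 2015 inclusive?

October 20, 2013 is a Sunday.
That's 456 days from start to end, counting both.
456 = 7 × 65 + 1, so there are 65 full weeks plus 1 extra day.
Each full week contributes 4 days from the set (Tue, Wed, Fri, Sun): 65 × 4 = 260.
The 1 extra day is Sunday — 1 of them qualifies.
Total: 260 + 1 = 261.

261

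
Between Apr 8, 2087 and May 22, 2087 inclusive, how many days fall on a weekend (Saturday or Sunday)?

12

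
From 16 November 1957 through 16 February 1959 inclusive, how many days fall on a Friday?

16 November 1957 is a Saturday.
From 16 November 1957 to 16 February 1959 is 458 days inclusive.
458 = 7 × 65 + 3, so there are 65 full weeks plus 3 extra days.
Each full week contributes one Friday: 65 so far.
The 3 extra days are Saturday, Sunday, Monday — none qualify.
Total: 65 + 0 = 65.

65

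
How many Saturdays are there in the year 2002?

2002-01-01 is a Tuesday.
That's 365 days from start to end, counting both.
365 = 7 × 52 + 1, so there are 52 full weeks plus 1 extra day.
Each full week contributes one Saturday: 52 so far.
The 1 extra day is Tuesday — none qualify.
Total: 52 + 0 = 52.

52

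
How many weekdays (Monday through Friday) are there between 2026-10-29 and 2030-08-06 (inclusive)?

2026-10-29 is a Thursday.
The range spans 1378 days (inclusive of both endpoints).
1378 = 7 × 196 + 6, so there are 196 full weeks plus 6 extra days.
Each full week contributes 5 weekdays (Mon–Fri): 196 × 5 = 980.
The 6 extra days are Thu, Fri, Sat, Sun, Mon, Tue — 4 of them qualify.
Total: 980 + 4 = 984.

984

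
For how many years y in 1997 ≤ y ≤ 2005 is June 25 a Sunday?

1

Day of week of June 25 in each year:
1997: Wed, 1998: Thu, 1999: Fri, 2000: Sun ✓, 2001: Mon, 2002: Tue, 2003: Wed, 2004: Fri, 2005: Sat
Sundays: 2000.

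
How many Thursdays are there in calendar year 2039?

2039-01-01 is a Saturday.
The range spans 365 days (inclusive of both endpoints).
365 = 7 × 52 + 1, so there are 52 full weeks plus 1 extra day.
Each full week contributes one Thursday: 52 so far.
The 1 extra day is Sat — none qualify.
Total: 52 + 0 = 52.

52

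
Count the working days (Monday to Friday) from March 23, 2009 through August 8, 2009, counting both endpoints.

March 23, 2009 is a Monday.
That's 139 days from start to end, counting both.
139 = 7 × 19 + 6, so there are 19 full weeks plus 6 extra days.
Each full week contributes 5 weekdays (Mon–Fri): 19 × 5 = 95.
The 6 extra days are Mon, Tue, Wed, Thu, Fri, Sat — 5 of them qualify.
Total: 95 + 5 = 100.

100 weekdays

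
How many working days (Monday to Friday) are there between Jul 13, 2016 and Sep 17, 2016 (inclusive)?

48

Jul 13, 2016 is a Wednesday.
From Jul 13, 2016 to Sep 17, 2016 is 67 days inclusive.
67 = 7 × 9 + 4, so there are 9 full weeks plus 4 extra days.
Each full week contributes 5 weekdays (Mon–Fri): 9 × 5 = 45.
The 4 extra days are Wednesday, Thursday, Friday, Saturday — 3 of them qualify.
Total: 45 + 3 = 48.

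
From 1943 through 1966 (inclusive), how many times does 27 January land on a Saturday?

3

Day of week of January 27 in each year:
1943: Wed, 1944: Thu, 1945: Sat ✓, 1946: Sun, 1947: Mon, 1948: Tue, 1949: Thu, 1950: Fri, 1951: Sat ✓, 1952: Sun, 1953: Tue, 1954: Wed, 1955: Thu, 1956: Fri, 1957: Sun, 1958: Mon, 1959: Tue, 1960: Wed, 1961: Fri, 1962: Sat ✓, 1963: Sun, 1964: Mon, 1965: Wed, 1966: Thu
Saturdays: 1945, 1951, 1962.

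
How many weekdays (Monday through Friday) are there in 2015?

1 January 2015 is a Thursday.
From 1 January 2015 to 31 December 2015 is 365 days inclusive.
365 = 7 × 52 + 1, so there are 52 full weeks plus 1 extra day.
Each full week contributes 5 weekdays (Mon–Fri): 52 × 5 = 260.
The 1 extra day is Thursday — 1 of them qualifies.
Total: 260 + 1 = 261.

261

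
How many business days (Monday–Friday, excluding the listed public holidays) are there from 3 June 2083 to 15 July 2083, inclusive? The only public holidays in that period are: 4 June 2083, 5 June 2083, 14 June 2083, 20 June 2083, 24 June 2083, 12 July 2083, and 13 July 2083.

26

3 June 2083 is a Thursday.
That's 43 days from start to end, counting both.
43 = 7 × 6 + 1, so there are 6 full weeks plus 1 extra day.
Each full week contributes 5 weekdays (Mon–Fri): 6 × 5 = 30.
The 1 extra day is Thu — 1 of them qualifies.
Total: 30 + 1 = 31.
Holidays: 4 June 2083 (Fri); 5 June 2083 (Sat); 14 June 2083 (Mon); 20 June 2083 (Sun); 24 June 2083 (Thu); 12 July 2083 (Mon); 13 July 2083 (Tue).
5 of the 7 holidays fall on weekdays; the rest are weekends and were already excluded.
Business days: 31 − 5 = 26.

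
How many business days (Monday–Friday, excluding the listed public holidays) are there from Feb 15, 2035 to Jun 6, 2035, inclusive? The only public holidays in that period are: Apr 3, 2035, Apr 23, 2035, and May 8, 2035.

Feb 15, 2035 is a Thursday.
The range spans 112 days (inclusive of both endpoints).
112 = 7 × 16, so the span is exactly 16 full weeks.
Each full week contributes 5 weekdays (Mon–Fri): 16 × 5 = 80.
Total: 80.
Holidays: Apr 3, 2035 (Tue); Apr 23, 2035 (Mon); May 8, 2035 (Tue).
All 3 holidays fall on weekdays, so subtract 3.
Business days: 80 − 3 = 77.

77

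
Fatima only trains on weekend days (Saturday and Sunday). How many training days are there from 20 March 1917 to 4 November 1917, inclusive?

66

20 March 1917 is a Tuesday.
From 20 March 1917 to 4 November 1917 is 230 days inclusive.
230 = 7 × 32 + 6, so there are 32 full weeks plus 6 extra days.
Each full week contributes 2 weekend days (Sat, Sun): 32 × 2 = 64.
The 6 extra days are Tue, Wed, Thu, Fri, Sat, Sun — 2 of them qualify.
Total: 64 + 2 = 66.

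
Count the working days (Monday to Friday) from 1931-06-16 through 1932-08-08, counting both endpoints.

300 weekdays

1931-06-16 is a Tuesday.
That's 420 days from start to end, counting both.
420 = 7 × 60, so the span is exactly 60 full weeks.
Each full week contributes 5 weekdays (Mon–Fri): 60 × 5 = 300.
Total: 300.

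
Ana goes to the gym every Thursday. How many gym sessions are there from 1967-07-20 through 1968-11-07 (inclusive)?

69 Thursdays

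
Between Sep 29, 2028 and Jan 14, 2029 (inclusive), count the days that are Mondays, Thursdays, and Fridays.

Sep 29, 2028 is a Friday.
That's 108 days from start to end, counting both.
108 = 7 × 15 + 3, so there are 15 full weeks plus 3 extra days.
Each full week contributes 3 days from the set (Mon, Thu, Fri): 15 × 3 = 45.
The 3 extra days are Fri, Sat, Sun — 1 of them qualifies.
Total: 45 + 1 = 46.

46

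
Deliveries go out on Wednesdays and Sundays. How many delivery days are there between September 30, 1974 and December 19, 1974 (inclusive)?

23

September 30, 1974 is a Monday.
From September 30, 1974 to December 19, 1974 is 81 days inclusive.
81 = 7 × 11 + 4, so there are 11 full weeks plus 4 extra days.
Each full week contributes 2 days from the set (Wed, Sun): 11 × 2 = 22.
The 4 extra days are Mon, Tue, Wed, Thu — 1 of them qualifies.
Total: 22 + 1 = 23.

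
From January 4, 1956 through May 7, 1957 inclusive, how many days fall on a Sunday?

70

January 4, 1956 is a Wednesday.
From January 4, 1956 to May 7, 1957 is 490 days inclusive.
490 = 7 × 70, so the span is exactly 70 full weeks.
Each full week contributes one Sunday: 70 so far.
Total: 70.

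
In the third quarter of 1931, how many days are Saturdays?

1 July 1931 is a Wednesday.
The range spans 92 days (inclusive of both endpoints).
92 = 7 × 13 + 1, so there are 13 full weeks plus 1 extra day.
Each full week contributes one Saturday: 13 so far.
The 1 extra day is Wednesday — none qualify.
Total: 13 + 0 = 13.

13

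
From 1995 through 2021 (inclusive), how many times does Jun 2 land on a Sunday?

Day of week of June 2 in each year:
1995: Fri, 1996: Sun ✓, 1997: Mon, 1998: Tue, 1999: Wed, 2000: Fri, 2001: Sat, 2002: Sun ✓, 2003: Mon, 2004: Wed, 2005: Thu, 2006: Fri, 2007: Sat, 2008: Mon, 2009: Tue, 2010: Wed, 2011: Thu, 2012: Sat, 2013: Sun ✓, 2014: Mon, 2015: Tue, 2016: Thu, 2017: Fri, 2018: Sat, 2019: Sun ✓, 2020: Tue, 2021: Wed
Sundays: 1996, 2002, 2013, 2019.

4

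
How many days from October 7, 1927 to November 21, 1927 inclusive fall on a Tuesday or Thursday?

12

October 7, 1927 is a Friday.
From October 7, 1927 to November 21, 1927 is 46 days inclusive.
46 = 7 × 6 + 4, so there are 6 full weeks plus 4 extra days.
Each full week contributes 2 days from the set (Tue, Thu): 6 × 2 = 12.
The 4 extra days are Fri, Sat, Sun, Mon — none qualify.
Total: 12 + 0 = 12.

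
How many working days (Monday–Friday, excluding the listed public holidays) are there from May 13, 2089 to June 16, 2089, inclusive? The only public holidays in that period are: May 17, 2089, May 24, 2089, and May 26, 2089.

22

May 13, 2089 is a Friday.
The range spans 35 days (inclusive of both endpoints).
35 = 7 × 5, so the span is exactly 5 full weeks.
Each full week contributes 5 weekdays (Mon–Fri): 5 × 5 = 25.
Total: 25.
Holidays: May 17, 2089 (Tue); May 24, 2089 (Tue); May 26, 2089 (Thu).
All 3 holidays fall on weekdays, so subtract 3.
Business days: 25 − 3 = 22.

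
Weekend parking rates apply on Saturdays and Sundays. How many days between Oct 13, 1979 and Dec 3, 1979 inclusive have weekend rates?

16

Oct 13, 1979 is a Saturday.
The range spans 52 days (inclusive of both endpoints).
52 = 7 × 7 + 3, so there are 7 full weeks plus 3 extra days.
Each full week contributes 2 weekend days (Sat, Sun): 7 × 2 = 14.
The 3 extra days are Saturday, Sunday, Monday — 2 of them qualify.
Total: 14 + 2 = 16.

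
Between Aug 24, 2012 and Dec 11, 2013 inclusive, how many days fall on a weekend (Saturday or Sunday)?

Aug 24, 2012 is a Friday.
That's 475 days from start to end, counting both.
475 = 7 × 67 + 6, so there are 67 full weeks plus 6 extra days.
Each full week contributes 2 weekend days (Sat, Sun): 67 × 2 = 134.
The 6 extra days are Friday, Saturday, Sunday, Monday, Tuesday, Wednesday — 2 of them qualify.
Total: 134 + 2 = 136.

136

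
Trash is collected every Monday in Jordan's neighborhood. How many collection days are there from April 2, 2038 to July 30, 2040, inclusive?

April 2, 2038 is a Friday.
The range spans 851 days (inclusive of both endpoints).
851 = 7 × 121 + 4, so there are 121 full weeks plus 4 extra days.
Each full week contributes one Monday: 121 so far.
The 4 extra days are Fri, Sat, Sun, Mon — 1 of them qualifies.
Total: 121 + 1 = 122.

122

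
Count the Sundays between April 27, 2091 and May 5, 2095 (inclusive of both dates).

210 Sundays

April 27, 2091 is a Friday.
The range spans 1470 days (inclusive of both endpoints).
1470 = 7 × 210, so the span is exactly 210 full weeks.
Each full week contributes one Sunday: 210 so far.
Total: 210.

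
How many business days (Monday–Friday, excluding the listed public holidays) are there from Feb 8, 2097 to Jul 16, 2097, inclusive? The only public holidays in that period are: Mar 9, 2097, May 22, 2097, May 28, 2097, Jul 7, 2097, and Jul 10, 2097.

110

Feb 8, 2097 is a Friday.
That's 159 days from start to end, counting both.
159 = 7 × 22 + 5, so there are 22 full weeks plus 5 extra days.
Each full week contributes 5 weekdays (Mon–Fri): 22 × 5 = 110.
The 5 extra days are Fri, Sat, Sun, Mon, Tue — 3 of them qualify.
Total: 110 + 3 = 113.
Holidays: Mar 9, 2097 (Sat); May 22, 2097 (Wed); May 28, 2097 (Tue); Jul 7, 2097 (Sun); Jul 10, 2097 (Wed).
3 of the 5 holidays fall on weekdays; the rest are weekends and were already excluded.
Business days: 113 − 3 = 110.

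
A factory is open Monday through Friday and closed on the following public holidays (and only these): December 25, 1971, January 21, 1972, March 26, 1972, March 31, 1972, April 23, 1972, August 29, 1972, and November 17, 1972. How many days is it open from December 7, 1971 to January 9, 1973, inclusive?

282 working days

December 7, 1971 is a Tuesday.
That's 400 days from start to end, counting both.
400 = 7 × 57 + 1, so there are 57 full weeks plus 1 extra day.
Each full week contributes 5 weekdays (Mon–Fri): 57 × 5 = 285.
The 1 extra day is Tue — 1 of them qualifies.
Total: 285 + 1 = 286.
Holidays: December 25, 1971 (Sat); January 21, 1972 (Fri); March 26, 1972 (Sun); March 31, 1972 (Fri); April 23, 1972 (Sun); August 29, 1972 (Tue); November 17, 1972 (Fri).
4 of the 7 holidays fall on weekdays; the rest are weekends and were already excluded.
Business days: 286 − 4 = 282.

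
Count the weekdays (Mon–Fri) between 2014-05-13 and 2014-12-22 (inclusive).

160 weekdays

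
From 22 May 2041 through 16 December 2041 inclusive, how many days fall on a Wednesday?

22 May 2041 is a Wednesday.
The range spans 209 days (inclusive of both endpoints).
209 = 7 × 29 + 6, so there are 29 full weeks plus 6 extra days.
Each full week contributes one Wednesday: 29 so far.
The 6 extra days are Wed, Thu, Fri, Sat, Sun, Mon — 1 of them qualifies.
Total: 29 + 1 = 30.

30 Wednesdays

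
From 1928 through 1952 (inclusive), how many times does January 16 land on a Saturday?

Day of week of January 16 in each year:
1928: Mon, 1929: Wed, 1930: Thu, 1931: Fri, 1932: Sat ✓, 1933: Mon, 1934: Tue, 1935: Wed, 1936: Thu, 1937: Sat ✓, 1938: Sun, 1939: Mon, 1940: Tue, 1941: Thu, 1942: Fri, 1943: Sat ✓, 1944: Sun, 1945: Tue, 1946: Wed, 1947: Thu, 1948: Fri, 1949: Sun, 1950: Mon, 1951: Tue, 1952: Wed
Saturdays: 1932, 1937, 1943.

3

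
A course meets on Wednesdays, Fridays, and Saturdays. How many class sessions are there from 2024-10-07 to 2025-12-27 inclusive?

2024-10-07 is a Monday.
The range spans 447 days (inclusive of both endpoints).
447 = 7 × 63 + 6, so there are 63 full weeks plus 6 extra days.
Each full week contributes 3 days from the set (Wed, Fri, Sat): 63 × 3 = 189.
The 6 extra days are Monday, Tuesday, Wednesday, Thursday, Friday, Saturday — 3 of them qualify.
Total: 189 + 3 = 192.

192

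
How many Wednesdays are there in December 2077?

5

Dec 1, 2077 is a Wednesday.
That's 31 days from start to end, counting both.
31 = 7 × 4 + 3, so there are 4 full weeks plus 3 extra days.
Each full week contributes one Wednesday: 4 so far.
The 3 extra days are Wed, Thu, Fri — 1 of them qualifies.
Total: 4 + 1 = 5.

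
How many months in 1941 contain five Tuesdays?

4

A month has five Tuesdays exactly when Tuesday falls within its first (length − 28) days.
Jan: 31 days, starts Wed → 5 of Wed, Thu, Fri
Feb: 28 days, starts Sat → 5 of (none)
Mar: 31 days, starts Sat → 5 of Sat, Sun, Mon
Apr: 30 days, starts Tue → 5 of Tue, Wed ✓
May: 31 days, starts Thu → 5 of Thu, Fri, Sat
Jun: 30 days, starts Sun → 5 of Sun, Mon
Jul: 31 days, starts Tue → 5 of Tue, Wed, Thu ✓
Aug: 31 days, starts Fri → 5 of Fri, Sat, Sun
Sep: 30 days, starts Mon → 5 of Mon, Tue ✓
Oct: 31 days, starts Wed → 5 of Wed, Thu, Fri
Nov: 30 days, starts Sat → 5 of Sat, Sun
Dec: 31 days, starts Mon → 5 of Mon, Tue, Wed ✓
Months with five Tuesdays: Apr, Jul, Sep, Dec.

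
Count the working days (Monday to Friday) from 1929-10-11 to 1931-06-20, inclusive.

1929-10-11 is a Friday.
That's 618 days from start to end, counting both.
618 = 7 × 88 + 2, so there are 88 full weeks plus 2 extra days.
Each full week contributes 5 weekdays (Mon–Fri): 88 × 5 = 440.
The 2 extra days are Fri, Sat — 1 of them qualifies.
Total: 440 + 1 = 441.

441 weekdays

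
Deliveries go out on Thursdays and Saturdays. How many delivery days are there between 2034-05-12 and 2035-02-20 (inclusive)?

81

2034-05-12 is a Friday.
That's 285 days from start to end, counting both.
285 = 7 × 40 + 5, so there are 40 full weeks plus 5 extra days.
Each full week contributes 2 days from the set (Thu, Sat): 40 × 2 = 80.
The 5 extra days are Fri, Sat, Sun, Mon, Tue — 1 of them qualifies.
Total: 80 + 1 = 81.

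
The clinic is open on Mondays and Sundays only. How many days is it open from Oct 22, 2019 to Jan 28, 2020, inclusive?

Oct 22, 2019 is a Tuesday.
From Oct 22, 2019 to Jan 28, 2020 is 99 days inclusive.
99 = 7 × 14 + 1, so there are 14 full weeks plus 1 extra day.
Each full week contributes 2 days from the set (Mon, Sun): 14 × 2 = 28.
The 1 extra day is Tue — none qualify.
Total: 28 + 0 = 28.

28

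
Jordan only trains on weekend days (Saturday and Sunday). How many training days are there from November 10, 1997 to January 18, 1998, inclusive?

20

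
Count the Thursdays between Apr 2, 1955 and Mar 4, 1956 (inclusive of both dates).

48 Thursdays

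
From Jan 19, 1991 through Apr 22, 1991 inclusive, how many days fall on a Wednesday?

13

Jan 19, 1991 is a Saturday.
The range spans 94 days (inclusive of both endpoints).
94 = 7 × 13 + 3, so there are 13 full weeks plus 3 extra days.
Each full week contributes one Wednesday: 13 so far.
The 3 extra days are Saturday, Sunday, Monday — none qualify.
Total: 13 + 0 = 13.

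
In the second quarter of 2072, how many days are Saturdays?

13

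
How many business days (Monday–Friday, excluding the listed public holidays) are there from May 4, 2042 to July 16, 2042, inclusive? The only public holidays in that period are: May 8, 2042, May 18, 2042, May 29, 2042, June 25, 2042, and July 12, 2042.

50

May 4, 2042 is a Sunday.
From May 4, 2042 to July 16, 2042 is 74 days inclusive.
74 = 7 × 10 + 4, so there are 10 full weeks plus 4 extra days.
Each full week contributes 5 weekdays (Mon–Fri): 10 × 5 = 50.
The 4 extra days are Sun, Mon, Tue, Wed — 3 of them qualify.
Total: 50 + 3 = 53.
Holidays: May 8, 2042 (Thu); May 18, 2042 (Sun); May 29, 2042 (Thu); June 25, 2042 (Wed); July 12, 2042 (Sat).
3 of the 5 holidays fall on weekdays; the rest are weekends and were already excluded.
Business days: 53 − 3 = 50.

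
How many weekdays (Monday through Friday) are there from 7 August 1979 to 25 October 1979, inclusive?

58 weekdays

7 August 1979 is a Tuesday.
That's 80 days from start to end, counting both.
80 = 7 × 11 + 3, so there are 11 full weeks plus 3 extra days.
Each full week contributes 5 weekdays (Mon–Fri): 11 × 5 = 55.
The 3 extra days are Tuesday, Wednesday, Thursday — 3 of them qualify.
Total: 55 + 3 = 58.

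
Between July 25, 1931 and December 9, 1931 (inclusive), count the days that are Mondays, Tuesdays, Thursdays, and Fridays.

July 25, 1931 is a Saturday.
The range spans 138 days (inclusive of both endpoints).
138 = 7 × 19 + 5, so there are 19 full weeks plus 5 extra days.
Each full week contributes 4 days from the set (Mon, Tue, Thu, Fri): 19 × 4 = 76.
The 5 extra days are Sat, Sun, Mon, Tue, Wed — 2 of them qualify.
Total: 76 + 2 = 78.

78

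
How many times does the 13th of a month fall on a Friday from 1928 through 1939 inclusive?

Friday-the-13ths by year:
1928: Jan, Apr, Jul
1929: Sep, Dec
1930: Jun
1931: Feb, Mar, Nov
1932: May
1933: Jan, Oct
1934: Apr, Jul
1935: Sep, Dec
1936: Mar, Nov
1937: Aug
1938: May
1939: Jan, Oct

22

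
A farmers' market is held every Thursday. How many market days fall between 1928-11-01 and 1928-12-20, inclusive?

8 Thursdays

1928-11-01 is a Thursday.
That's 50 days from start to end, counting both.
50 = 7 × 7 + 1, so there are 7 full weeks plus 1 extra day.
Each full week contributes one Thursday: 7 so far.
The 1 extra day is Thu — 1 of them qualifies.
Total: 7 + 1 = 8.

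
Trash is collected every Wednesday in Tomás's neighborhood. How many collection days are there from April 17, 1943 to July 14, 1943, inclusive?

13 Wednesdays

April 17, 1943 is a Saturday.
From April 17, 1943 to July 14, 1943 is 89 days inclusive.
89 = 7 × 12 + 5, so there are 12 full weeks plus 5 extra days.
Each full week contributes one Wednesday: 12 so far.
The 5 extra days are Saturday, Sunday, Monday, Tuesday, Wednesday — 1 of them qualifies.
Total: 12 + 1 = 13.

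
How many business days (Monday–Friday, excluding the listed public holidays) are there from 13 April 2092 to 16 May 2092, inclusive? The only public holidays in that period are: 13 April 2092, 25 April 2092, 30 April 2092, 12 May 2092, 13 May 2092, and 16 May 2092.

20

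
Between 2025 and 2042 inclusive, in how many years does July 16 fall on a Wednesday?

4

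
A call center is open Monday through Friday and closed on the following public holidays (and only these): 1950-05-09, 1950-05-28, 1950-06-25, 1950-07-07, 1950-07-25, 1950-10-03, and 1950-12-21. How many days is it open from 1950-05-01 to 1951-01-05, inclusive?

1950-05-01 is a Monday.
The range spans 250 days (inclusive of both endpoints).
250 = 7 × 35 + 5, so there are 35 full weeks plus 5 extra days.
Each full week contributes 5 weekdays (Mon–Fri): 35 × 5 = 175.
The 5 extra days are Monday, Tuesday, Wednesday, Thursday, Friday — 5 of them qualify.
Total: 175 + 5 = 180.
Holidays: 1950-05-09 (Tue); 1950-05-28 (Sun); 1950-06-25 (Sun); 1950-07-07 (Fri); 1950-07-25 (Tue); 1950-10-03 (Tue); 1950-12-21 (Thu).
5 of the 7 holidays fall on weekdays; the rest are weekends and were already excluded.
Business days: 180 − 5 = 175.

175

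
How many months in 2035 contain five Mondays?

5

A month has five Mondays exactly when Monday falls within its first (length − 28) days.
Jan: 31 days, starts Mon → 5 of Mon, Tue, Wed ✓
Feb: 28 days, starts Thu → 5 of (none)
Mar: 31 days, starts Thu → 5 of Thu, Fri, Sat
Apr: 30 days, starts Sun → 5 of Sun, Mon ✓
May: 31 days, starts Tue → 5 of Tue, Wed, Thu
Jun: 30 days, starts Fri → 5 of Fri, Sat
Jul: 31 days, starts Sun → 5 of Sun, Mon, Tue ✓
Aug: 31 days, starts Wed → 5 of Wed, Thu, Fri
Sep: 30 days, starts Sat → 5 of Sat, Sun
Oct: 31 days, starts Mon → 5 of Mon, Tue, Wed ✓
Nov: 30 days, starts Thu → 5 of Thu, Fri
Dec: 31 days, starts Sat → 5 of Sat, Sun, Mon ✓
Months with five Mondays: Jan, Apr, Jul, Oct, Dec.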